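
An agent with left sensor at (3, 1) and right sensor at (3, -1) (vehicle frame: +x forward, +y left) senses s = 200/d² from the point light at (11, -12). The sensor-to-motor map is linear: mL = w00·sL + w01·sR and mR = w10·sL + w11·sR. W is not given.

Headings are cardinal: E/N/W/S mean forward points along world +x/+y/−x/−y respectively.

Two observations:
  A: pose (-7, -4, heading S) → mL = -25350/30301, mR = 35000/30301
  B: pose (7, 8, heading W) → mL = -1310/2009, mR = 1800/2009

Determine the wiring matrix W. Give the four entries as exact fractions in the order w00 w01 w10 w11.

obs A: pose=(-7,-4,S) → sL=100/157, sR=100/193, mL=-25350/30301, mR=35000/30301
obs B: pose=(7,8,W) → sL=20/41, sR=20/49, mL=-1310/2009, mR=1800/2009
sensor matrix S = [[100/157, 100/193], [20/41, 20/49]]; det S = 440000/60874709
solve [mL_A; mL_B] = S·[w00; w01] and [mR_A; mR_B] = S·[w10; w11]:
  w00 = -1/2, w01 = -1, w10 = 1, w11 = 1

-1/2 -1 1 1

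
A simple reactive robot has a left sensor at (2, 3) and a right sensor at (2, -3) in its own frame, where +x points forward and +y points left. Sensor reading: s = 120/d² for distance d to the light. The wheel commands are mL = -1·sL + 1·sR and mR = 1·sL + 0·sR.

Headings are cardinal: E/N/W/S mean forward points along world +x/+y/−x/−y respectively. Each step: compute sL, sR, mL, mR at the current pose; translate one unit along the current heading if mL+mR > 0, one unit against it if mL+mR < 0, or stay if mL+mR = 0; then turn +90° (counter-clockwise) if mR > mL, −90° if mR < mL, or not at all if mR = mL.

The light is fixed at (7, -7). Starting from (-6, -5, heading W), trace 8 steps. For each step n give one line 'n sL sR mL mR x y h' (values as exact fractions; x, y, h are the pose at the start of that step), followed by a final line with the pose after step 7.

n=0: pose=(-6,-5,W); sL=60/113, sR=12/25; mL=-144/2825, mR=60/113; mL+mR=12/25 → advance +1; mR−mL=1644/2825 → turn +1·90°
n=1: pose=(-7,-5,S); sL=120/121, sR=120/289; mL=-20160/34969, mR=120/121; mL+mR=120/289 → advance +1; mR−mL=54840/34969 → turn +1·90°
n=2: pose=(-7,-6,E); sL=3/4, sR=30/37; mL=9/148, mR=3/4; mL+mR=30/37 → advance +1; mR−mL=51/74 → turn +1·90°
n=3: pose=(-6,-6,N); sL=24/53, sR=120/109; mL=3744/5777, mR=24/53; mL+mR=120/109 → advance +1; mR−mL=-1128/5777 → turn -1·90°
n=4: pose=(-6,-5,E); sL=60/73, sR=60/61; mL=720/4453, mR=60/73; mL+mR=60/61 → advance +1; mR−mL=2940/4453 → turn +1·90°
n=5: pose=(-5,-5,N); sL=120/241, sR=120/97; mL=17280/23377, mR=120/241; mL+mR=120/97 → advance +1; mR−mL=-5640/23377 → turn -1·90°
n=6: pose=(-5,-4,E); sL=15/17, sR=6/5; mL=27/85, mR=15/17; mL+mR=6/5 → advance +1; mR−mL=48/85 → turn +1·90°
n=7: pose=(-4,-4,N); sL=120/221, sR=120/89; mL=15840/19669, mR=120/221; mL+mR=120/89 → advance +1; mR−mL=-5160/19669 → turn -1·90°

0 60/113 12/25 -144/2825 60/113 -6 -5 W
1 120/121 120/289 -20160/34969 120/121 -7 -5 S
2 3/4 30/37 9/148 3/4 -7 -6 E
3 24/53 120/109 3744/5777 24/53 -6 -6 N
4 60/73 60/61 720/4453 60/73 -6 -5 E
5 120/241 120/97 17280/23377 120/241 -5 -5 N
6 15/17 6/5 27/85 15/17 -5 -4 E
7 120/221 120/89 15840/19669 120/221 -4 -4 N
final -4 -3 E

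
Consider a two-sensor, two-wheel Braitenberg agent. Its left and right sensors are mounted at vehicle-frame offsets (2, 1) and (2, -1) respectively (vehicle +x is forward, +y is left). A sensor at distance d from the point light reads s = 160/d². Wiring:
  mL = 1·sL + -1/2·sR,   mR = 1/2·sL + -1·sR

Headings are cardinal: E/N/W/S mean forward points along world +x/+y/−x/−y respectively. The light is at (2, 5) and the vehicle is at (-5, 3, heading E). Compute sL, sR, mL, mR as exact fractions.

left sensor world pos  = (-3, 4); dL² = 26
right sensor world pos = (-3, 2); dR² = 34
sL = 160/26 = 80/13
sR = 160/34 = 80/17
mL = 1·sL + -1/2·sR = 840/221
mR = 1/2·sL + -1·sR = -360/221

80/13 80/17 840/221 -360/221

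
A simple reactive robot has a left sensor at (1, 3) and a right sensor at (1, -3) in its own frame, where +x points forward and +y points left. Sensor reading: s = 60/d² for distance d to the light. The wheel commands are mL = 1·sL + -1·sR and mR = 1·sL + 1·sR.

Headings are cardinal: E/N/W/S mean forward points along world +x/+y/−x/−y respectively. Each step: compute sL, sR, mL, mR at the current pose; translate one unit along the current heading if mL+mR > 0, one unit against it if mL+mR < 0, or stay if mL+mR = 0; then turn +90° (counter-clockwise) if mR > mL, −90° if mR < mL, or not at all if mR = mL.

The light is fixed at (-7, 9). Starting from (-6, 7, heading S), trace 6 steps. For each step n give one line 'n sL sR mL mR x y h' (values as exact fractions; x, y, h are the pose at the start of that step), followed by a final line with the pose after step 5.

n=0: pose=(-6,7,S); sL=12/5, sR=60/13; mL=-144/65, mR=456/65; mL+mR=24/5 → advance +1; mR−mL=120/13 → turn +1·90°
n=1: pose=(-6,6,E); sL=15, sR=3/2; mL=27/2, mR=33/2; mL+mR=30 → advance +1; mR−mL=3 → turn +1·90°
n=2: pose=(-5,6,N); sL=12, sR=60/29; mL=288/29, mR=408/29; mL+mR=24 → advance +1; mR−mL=120/29 → turn +1·90°
n=3: pose=(-5,7,W); sL=30/13, sR=30; mL=-360/13, mR=420/13; mL+mR=60/13 → advance +1; mR−mL=60 → turn +1·90°
n=4: pose=(-6,7,S); sL=12/5, sR=60/13; mL=-144/65, mR=456/65; mL+mR=24/5 → advance +1; mR−mL=120/13 → turn +1·90°
n=5: pose=(-6,6,E); sL=15, sR=3/2; mL=27/2, mR=33/2; mL+mR=30 → advance +1; mR−mL=3 → turn +1·90°

0 12/5 60/13 -144/65 456/65 -6 7 S
1 15 3/2 27/2 33/2 -6 6 E
2 12 60/29 288/29 408/29 -5 6 N
3 30/13 30 -360/13 420/13 -5 7 W
4 12/5 60/13 -144/65 456/65 -6 7 S
5 15 3/2 27/2 33/2 -6 6 E
final -5 6 N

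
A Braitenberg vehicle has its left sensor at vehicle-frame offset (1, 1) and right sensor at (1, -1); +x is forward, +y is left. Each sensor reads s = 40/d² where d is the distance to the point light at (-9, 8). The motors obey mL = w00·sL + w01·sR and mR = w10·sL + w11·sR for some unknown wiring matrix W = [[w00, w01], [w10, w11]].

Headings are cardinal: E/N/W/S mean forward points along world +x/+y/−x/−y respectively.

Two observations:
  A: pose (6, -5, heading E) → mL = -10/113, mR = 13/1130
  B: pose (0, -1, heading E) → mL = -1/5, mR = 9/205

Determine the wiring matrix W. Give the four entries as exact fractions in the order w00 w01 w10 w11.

0 -1 1 -1

obs A: pose=(6,-5,E) → sL=1/10, sR=10/113, mL=-10/113, mR=13/1130
obs B: pose=(0,-1,E) → sL=10/41, sR=1/5, mL=-1/5, mR=9/205
sensor matrix S = [[1/10, 10/113], [10/41, 1/5]]; det S = -367/231650
solve [mL_A; mL_B] = S·[w00; w01] and [mR_A; mR_B] = S·[w10; w11]:
  w00 = 0, w01 = -1, w10 = 1, w11 = -1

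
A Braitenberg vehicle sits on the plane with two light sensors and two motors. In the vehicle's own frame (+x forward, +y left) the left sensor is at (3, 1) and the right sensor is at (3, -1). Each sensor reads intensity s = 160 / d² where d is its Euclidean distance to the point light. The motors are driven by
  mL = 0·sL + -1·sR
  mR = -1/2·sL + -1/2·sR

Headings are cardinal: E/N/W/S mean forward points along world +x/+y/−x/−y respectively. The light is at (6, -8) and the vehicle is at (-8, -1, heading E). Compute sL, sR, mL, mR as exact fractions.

32/37 160/157 -160/157 -5472/5809

left sensor world pos  = (-5, 0); dL² = 185
right sensor world pos = (-5, -2); dR² = 157
sL = 160/185 = 32/37
sR = 160/157 = 160/157
mL = 0·sL + -1·sR = -160/157
mR = -1/2·sL + -1/2·sR = -5472/5809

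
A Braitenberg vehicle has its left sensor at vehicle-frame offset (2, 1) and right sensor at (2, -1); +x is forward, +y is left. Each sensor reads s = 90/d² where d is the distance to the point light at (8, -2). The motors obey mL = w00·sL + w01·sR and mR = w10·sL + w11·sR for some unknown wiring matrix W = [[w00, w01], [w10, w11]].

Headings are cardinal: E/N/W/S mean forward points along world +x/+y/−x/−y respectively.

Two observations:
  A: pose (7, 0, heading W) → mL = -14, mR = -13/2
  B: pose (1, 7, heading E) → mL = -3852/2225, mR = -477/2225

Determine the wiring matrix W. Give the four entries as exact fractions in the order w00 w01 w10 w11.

obs A: pose=(7,0,W) → sL=9, sR=5, mL=-14, mR=-13/2
obs B: pose=(1,7,E) → sL=18/25, sR=90/89, mL=-3852/2225, mR=-477/2225
sensor matrix S = [[9, 5], [18/25, 90/89]]; det S = 2448/445
solve [mL_A; mL_B] = S·[w00; w01] and [mR_A; mR_B] = S·[w10; w11]:
  w00 = -1, w01 = -1, w10 = -1, w11 = 1/2

-1 -1 -1 1/2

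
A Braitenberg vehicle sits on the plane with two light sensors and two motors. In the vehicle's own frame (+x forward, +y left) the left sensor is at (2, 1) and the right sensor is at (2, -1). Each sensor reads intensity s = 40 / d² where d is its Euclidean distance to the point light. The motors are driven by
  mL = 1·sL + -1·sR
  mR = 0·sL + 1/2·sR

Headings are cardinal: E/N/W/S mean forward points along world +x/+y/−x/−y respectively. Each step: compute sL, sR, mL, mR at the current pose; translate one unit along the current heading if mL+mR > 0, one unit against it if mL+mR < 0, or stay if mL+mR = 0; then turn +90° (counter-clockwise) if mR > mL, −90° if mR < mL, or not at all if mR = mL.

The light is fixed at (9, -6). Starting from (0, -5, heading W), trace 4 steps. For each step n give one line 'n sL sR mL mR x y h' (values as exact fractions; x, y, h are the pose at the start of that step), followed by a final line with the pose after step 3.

0 40/121 8/25 32/3025 4/25 0 -5 W
1 20/41 20/61 400/2501 10/61 -1 -5 S
2 8/13 8/13 0 4/13 -1 -6 E
3 5/13 10/17 -45/221 5/17 0 -6 N
final 0 -5 W

n=0: pose=(0,-5,W); sL=40/121, sR=8/25; mL=32/3025, mR=4/25; mL+mR=516/3025 → advance +1; mR−mL=452/3025 → turn +1·90°
n=1: pose=(-1,-5,S); sL=20/41, sR=20/61; mL=400/2501, mR=10/61; mL+mR=810/2501 → advance +1; mR−mL=10/2501 → turn +1·90°
n=2: pose=(-1,-6,E); sL=8/13, sR=8/13; mL=0, mR=4/13; mL+mR=4/13 → advance +1; mR−mL=4/13 → turn +1·90°
n=3: pose=(0,-6,N); sL=5/13, sR=10/17; mL=-45/221, mR=5/17; mL+mR=20/221 → advance +1; mR−mL=110/221 → turn +1·90°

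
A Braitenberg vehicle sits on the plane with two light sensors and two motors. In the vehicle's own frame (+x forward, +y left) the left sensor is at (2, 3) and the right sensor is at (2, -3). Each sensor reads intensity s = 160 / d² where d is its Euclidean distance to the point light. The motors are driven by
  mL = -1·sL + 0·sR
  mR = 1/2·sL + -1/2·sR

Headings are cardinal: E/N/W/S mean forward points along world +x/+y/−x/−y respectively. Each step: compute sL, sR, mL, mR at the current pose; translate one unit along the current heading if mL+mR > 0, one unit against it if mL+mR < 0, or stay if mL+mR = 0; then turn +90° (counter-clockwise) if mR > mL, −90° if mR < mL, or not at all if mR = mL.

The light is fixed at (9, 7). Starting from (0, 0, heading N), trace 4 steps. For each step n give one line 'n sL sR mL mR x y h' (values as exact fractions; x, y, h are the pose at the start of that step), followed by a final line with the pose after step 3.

n=0: pose=(0,0,N); sL=160/169, sR=160/61; mL=-160/169, mR=-8640/10309; mL+mR=-18400/10309 → advance -1; mR−mL=1120/10309 → turn +1·90°
n=1: pose=(0,-1,W); sL=80/121, sR=80/73; mL=-80/121, mR=-1920/8833; mL+mR=-7760/8833 → advance -1; mR−mL=3920/8833 → turn +1·90°
n=2: pose=(1,-1,S); sL=32/25, sR=160/221; mL=-32/25, mR=1536/5525; mL+mR=-5536/5525 → advance -1; mR−mL=8608/5525 → turn +1·90°
n=3: pose=(1,0,E); sL=40/13, sR=20/17; mL=-40/13, mR=210/221; mL+mR=-470/221 → advance -1; mR−mL=890/221 → turn +1·90°

0 160/169 160/61 -160/169 -8640/10309 0 0 N
1 80/121 80/73 -80/121 -1920/8833 0 -1 W
2 32/25 160/221 -32/25 1536/5525 1 -1 S
3 40/13 20/17 -40/13 210/221 1 0 E
final 0 0 N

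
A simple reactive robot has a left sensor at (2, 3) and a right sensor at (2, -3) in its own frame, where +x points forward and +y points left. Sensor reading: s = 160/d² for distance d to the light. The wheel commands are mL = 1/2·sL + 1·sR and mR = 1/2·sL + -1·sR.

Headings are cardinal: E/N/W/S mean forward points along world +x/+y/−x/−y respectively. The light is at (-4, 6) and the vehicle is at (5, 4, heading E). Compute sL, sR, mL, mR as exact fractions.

left sensor world pos  = (7, 7); dL² = 122
right sensor world pos = (7, 1); dR² = 146
sL = 160/122 = 80/61
sR = 160/146 = 80/73
mL = 1/2·sL + 1·sR = 7800/4453
mR = 1/2·sL + -1·sR = -1960/4453

80/61 80/73 7800/4453 -1960/4453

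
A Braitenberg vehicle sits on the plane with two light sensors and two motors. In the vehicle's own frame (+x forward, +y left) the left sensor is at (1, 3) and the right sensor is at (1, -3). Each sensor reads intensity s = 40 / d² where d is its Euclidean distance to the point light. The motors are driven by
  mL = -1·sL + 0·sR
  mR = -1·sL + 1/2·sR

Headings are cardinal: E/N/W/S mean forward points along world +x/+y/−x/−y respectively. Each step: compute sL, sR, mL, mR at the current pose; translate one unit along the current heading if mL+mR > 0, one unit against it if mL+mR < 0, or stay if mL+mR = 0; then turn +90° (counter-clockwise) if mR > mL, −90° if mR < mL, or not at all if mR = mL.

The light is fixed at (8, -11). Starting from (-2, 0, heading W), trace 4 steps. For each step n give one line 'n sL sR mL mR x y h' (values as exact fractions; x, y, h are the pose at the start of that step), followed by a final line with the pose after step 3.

n=0: pose=(-2,0,W); sL=8/37, sR=40/317; mL=-8/37, mR=-1796/11729; mL+mR=-4332/11729 → advance -1; mR−mL=20/317 → turn +1·90°
n=1: pose=(-1,0,S); sL=5/17, sR=10/61; mL=-5/17, mR=-220/1037; mL+mR=-525/1037 → advance -1; mR−mL=5/61 → turn +1·90°
n=2: pose=(-1,1,E); sL=40/289, sR=8/29; mL=-40/289, mR=-4/8381; mL+mR=-1164/8381 → advance -1; mR−mL=4/29 → turn +1·90°
n=3: pose=(-2,1,N); sL=20/169, sR=20/109; mL=-20/169, mR=-490/18421; mL+mR=-2670/18421 → advance -1; mR−mL=10/109 → turn +1·90°

0 8/37 40/317 -8/37 -1796/11729 -2 0 W
1 5/17 10/61 -5/17 -220/1037 -1 0 S
2 40/289 8/29 -40/289 -4/8381 -1 1 E
3 20/169 20/109 -20/169 -490/18421 -2 1 N
final -2 0 W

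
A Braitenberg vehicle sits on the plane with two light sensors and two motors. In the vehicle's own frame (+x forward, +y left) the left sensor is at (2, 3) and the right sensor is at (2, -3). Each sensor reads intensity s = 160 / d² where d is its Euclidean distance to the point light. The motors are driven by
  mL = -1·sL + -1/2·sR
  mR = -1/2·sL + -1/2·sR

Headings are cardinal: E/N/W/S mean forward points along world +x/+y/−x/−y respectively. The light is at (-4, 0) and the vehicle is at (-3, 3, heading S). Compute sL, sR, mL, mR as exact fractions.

160/17 32 -432/17 -352/17

left sensor world pos  = (0, 1); dL² = 17
right sensor world pos = (-6, 1); dR² = 5
sL = 160/17 = 160/17
sR = 160/5 = 32
mL = -1·sL + -1/2·sR = -432/17
mR = -1/2·sL + -1/2·sR = -352/17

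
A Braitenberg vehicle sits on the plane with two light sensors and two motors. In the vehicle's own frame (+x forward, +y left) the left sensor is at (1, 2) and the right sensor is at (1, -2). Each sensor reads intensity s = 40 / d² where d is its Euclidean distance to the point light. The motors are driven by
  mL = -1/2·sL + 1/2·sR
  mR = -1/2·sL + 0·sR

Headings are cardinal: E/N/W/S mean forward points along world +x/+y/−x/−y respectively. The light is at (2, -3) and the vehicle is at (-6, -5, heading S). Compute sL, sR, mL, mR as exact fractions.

left sensor world pos  = (-4, -6); dL² = 45
right sensor world pos = (-8, -6); dR² = 109
sL = 40/45 = 8/9
sR = 40/109 = 40/109
mL = -1/2·sL + 1/2·sR = -256/981
mR = -1/2·sL + 0·sR = -4/9

8/9 40/109 -256/981 -4/9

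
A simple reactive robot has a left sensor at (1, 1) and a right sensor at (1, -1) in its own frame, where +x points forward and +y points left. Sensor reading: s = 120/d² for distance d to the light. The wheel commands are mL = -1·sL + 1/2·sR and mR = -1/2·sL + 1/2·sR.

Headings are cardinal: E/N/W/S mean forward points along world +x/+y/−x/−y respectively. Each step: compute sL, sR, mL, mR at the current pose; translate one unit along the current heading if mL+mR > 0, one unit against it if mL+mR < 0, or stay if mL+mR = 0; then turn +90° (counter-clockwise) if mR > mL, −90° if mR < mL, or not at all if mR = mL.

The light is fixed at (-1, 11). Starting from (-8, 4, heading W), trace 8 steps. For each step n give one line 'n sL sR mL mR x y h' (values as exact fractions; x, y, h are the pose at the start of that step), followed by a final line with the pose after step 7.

n=0: pose=(-8,4,W); sL=15/16, sR=6/5; mL=-27/80, mR=21/160; mL+mR=-33/160 → advance -1; mR−mL=15/32 → turn +1·90°
n=1: pose=(-7,4,S); sL=120/89, sR=120/113; mL=-8220/10057, mR=-1440/10057; mL+mR=-9660/10057 → advance -1; mR−mL=60/89 → turn +1·90°
n=2: pose=(-7,5,E); sL=12/5, sR=60/37; mL=-294/185, mR=-72/185; mL+mR=-366/185 → advance -1; mR−mL=6/5 → turn +1·90°
n=3: pose=(-8,5,N); sL=120/89, sR=120/61; mL=-1980/5429, mR=1680/5429; mL+mR=-300/5429 → advance -1; mR−mL=60/89 → turn +1·90°
n=4: pose=(-8,4,W); sL=15/16, sR=6/5; mL=-27/80, mR=21/160; mL+mR=-33/160 → advance -1; mR−mL=15/32 → turn +1·90°
n=5: pose=(-7,4,S); sL=120/89, sR=120/113; mL=-8220/10057, mR=-1440/10057; mL+mR=-9660/10057 → advance -1; mR−mL=60/89 → turn +1·90°
n=6: pose=(-7,5,E); sL=12/5, sR=60/37; mL=-294/185, mR=-72/185; mL+mR=-366/185 → advance -1; mR−mL=6/5 → turn +1·90°
n=7: pose=(-8,5,N); sL=120/89, sR=120/61; mL=-1980/5429, mR=1680/5429; mL+mR=-300/5429 → advance -1; mR−mL=60/89 → turn +1·90°

0 15/16 6/5 -27/80 21/160 -8 4 W
1 120/89 120/113 -8220/10057 -1440/10057 -7 4 S
2 12/5 60/37 -294/185 -72/185 -7 5 E
3 120/89 120/61 -1980/5429 1680/5429 -8 5 N
4 15/16 6/5 -27/80 21/160 -8 4 W
5 120/89 120/113 -8220/10057 -1440/10057 -7 4 S
6 12/5 60/37 -294/185 -72/185 -7 5 E
7 120/89 120/61 -1980/5429 1680/5429 -8 5 N
final -8 4 W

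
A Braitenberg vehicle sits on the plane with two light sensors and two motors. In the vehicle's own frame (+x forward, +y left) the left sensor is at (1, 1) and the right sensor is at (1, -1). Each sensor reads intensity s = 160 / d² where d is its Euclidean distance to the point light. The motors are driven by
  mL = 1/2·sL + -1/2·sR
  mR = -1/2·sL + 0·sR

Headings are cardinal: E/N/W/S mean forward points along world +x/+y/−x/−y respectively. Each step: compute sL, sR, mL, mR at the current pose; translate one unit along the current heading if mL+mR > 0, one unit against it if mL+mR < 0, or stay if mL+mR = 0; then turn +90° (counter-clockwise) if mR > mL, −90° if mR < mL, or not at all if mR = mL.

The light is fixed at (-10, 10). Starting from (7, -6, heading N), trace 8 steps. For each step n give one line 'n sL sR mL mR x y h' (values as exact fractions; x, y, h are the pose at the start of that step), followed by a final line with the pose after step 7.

0 160/481 160/549 5440/264069 -80/481 7 -6 N
1 8/29 20/81 34/2349 -4/29 7 -7 E
2 160/613 160/549 -5120/336537 -80/613 6 -7 S
3 80/257 16/45 -256/11565 -40/257 6 -6 W
4 160/481 160/549 5440/264069 -80/481 7 -6 N
5 8/29 20/81 34/2349 -4/29 7 -7 E
6 160/613 160/549 -5120/336537 -80/613 6 -7 S
7 80/257 16/45 -256/11565 -40/257 6 -6 W
final 7 -6 N

n=0: pose=(7,-6,N); sL=160/481, sR=160/549; mL=5440/264069, mR=-80/481; mL+mR=-80/549 → advance -1; mR−mL=-49360/264069 → turn -1·90°
n=1: pose=(7,-7,E); sL=8/29, sR=20/81; mL=34/2349, mR=-4/29; mL+mR=-10/81 → advance -1; mR−mL=-358/2349 → turn -1·90°
n=2: pose=(6,-7,S); sL=160/613, sR=160/549; mL=-5120/336537, mR=-80/613; mL+mR=-80/549 → advance -1; mR−mL=-38800/336537 → turn -1·90°
n=3: pose=(6,-6,W); sL=80/257, sR=16/45; mL=-256/11565, mR=-40/257; mL+mR=-8/45 → advance -1; mR−mL=-1544/11565 → turn -1·90°
n=4: pose=(7,-6,N); sL=160/481, sR=160/549; mL=5440/264069, mR=-80/481; mL+mR=-80/549 → advance -1; mR−mL=-49360/264069 → turn -1·90°
n=5: pose=(7,-7,E); sL=8/29, sR=20/81; mL=34/2349, mR=-4/29; mL+mR=-10/81 → advance -1; mR−mL=-358/2349 → turn -1·90°
n=6: pose=(6,-7,S); sL=160/613, sR=160/549; mL=-5120/336537, mR=-80/613; mL+mR=-80/549 → advance -1; mR−mL=-38800/336537 → turn -1·90°
n=7: pose=(6,-6,W); sL=80/257, sR=16/45; mL=-256/11565, mR=-40/257; mL+mR=-8/45 → advance -1; mR−mL=-1544/11565 → turn -1·90°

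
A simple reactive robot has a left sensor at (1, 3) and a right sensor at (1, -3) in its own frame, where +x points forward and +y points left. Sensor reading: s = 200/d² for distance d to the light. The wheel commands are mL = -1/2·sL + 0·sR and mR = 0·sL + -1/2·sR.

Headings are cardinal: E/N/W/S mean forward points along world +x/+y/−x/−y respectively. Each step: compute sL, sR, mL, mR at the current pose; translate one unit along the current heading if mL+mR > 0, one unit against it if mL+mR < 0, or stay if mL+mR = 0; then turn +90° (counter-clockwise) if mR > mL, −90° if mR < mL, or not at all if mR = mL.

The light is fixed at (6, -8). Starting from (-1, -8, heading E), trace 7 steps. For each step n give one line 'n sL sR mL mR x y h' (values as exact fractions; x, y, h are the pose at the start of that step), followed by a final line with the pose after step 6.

n=0: pose=(-1,-8,E); sL=40/9, sR=40/9; mL=-20/9, mR=-20/9; mL+mR=-40/9 → advance -1; mR−mL=0 → turn +0·90°
n=1: pose=(-2,-8,E); sL=100/29, sR=100/29; mL=-50/29, mR=-50/29; mL+mR=-100/29 → advance -1; mR−mL=0 → turn +0·90°
n=2: pose=(-3,-8,E); sL=200/73, sR=200/73; mL=-100/73, mR=-100/73; mL+mR=-200/73 → advance -1; mR−mL=0 → turn +0·90°
n=3: pose=(-4,-8,E); sL=20/9, sR=20/9; mL=-10/9, mR=-10/9; mL+mR=-20/9 → advance -1; mR−mL=0 → turn +0·90°
n=4: pose=(-5,-8,E); sL=200/109, sR=200/109; mL=-100/109, mR=-100/109; mL+mR=-200/109 → advance -1; mR−mL=0 → turn +0·90°
n=5: pose=(-6,-8,E); sL=20/13, sR=20/13; mL=-10/13, mR=-10/13; mL+mR=-20/13 → advance -1; mR−mL=0 → turn +0·90°
n=6: pose=(-7,-8,E); sL=200/153, sR=200/153; mL=-100/153, mR=-100/153; mL+mR=-200/153 → advance -1; mR−mL=0 → turn +0·90°

0 40/9 40/9 -20/9 -20/9 -1 -8 E
1 100/29 100/29 -50/29 -50/29 -2 -8 E
2 200/73 200/73 -100/73 -100/73 -3 -8 E
3 20/9 20/9 -10/9 -10/9 -4 -8 E
4 200/109 200/109 -100/109 -100/109 -5 -8 E
5 20/13 20/13 -10/13 -10/13 -6 -8 E
6 200/153 200/153 -100/153 -100/153 -7 -8 E
final -8 -8 E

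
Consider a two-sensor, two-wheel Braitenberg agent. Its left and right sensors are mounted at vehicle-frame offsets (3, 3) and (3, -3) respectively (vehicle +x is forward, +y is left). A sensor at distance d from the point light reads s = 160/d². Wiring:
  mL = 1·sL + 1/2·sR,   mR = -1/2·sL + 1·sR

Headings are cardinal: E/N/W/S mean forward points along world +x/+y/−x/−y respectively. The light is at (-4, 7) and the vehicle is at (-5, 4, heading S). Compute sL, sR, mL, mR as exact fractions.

left sensor world pos  = (-2, 1); dL² = 40
right sensor world pos = (-8, 1); dR² = 52
sL = 160/40 = 4
sR = 160/52 = 40/13
mL = 1·sL + 1/2·sR = 72/13
mR = -1/2·sL + 1·sR = 14/13

4 40/13 72/13 14/13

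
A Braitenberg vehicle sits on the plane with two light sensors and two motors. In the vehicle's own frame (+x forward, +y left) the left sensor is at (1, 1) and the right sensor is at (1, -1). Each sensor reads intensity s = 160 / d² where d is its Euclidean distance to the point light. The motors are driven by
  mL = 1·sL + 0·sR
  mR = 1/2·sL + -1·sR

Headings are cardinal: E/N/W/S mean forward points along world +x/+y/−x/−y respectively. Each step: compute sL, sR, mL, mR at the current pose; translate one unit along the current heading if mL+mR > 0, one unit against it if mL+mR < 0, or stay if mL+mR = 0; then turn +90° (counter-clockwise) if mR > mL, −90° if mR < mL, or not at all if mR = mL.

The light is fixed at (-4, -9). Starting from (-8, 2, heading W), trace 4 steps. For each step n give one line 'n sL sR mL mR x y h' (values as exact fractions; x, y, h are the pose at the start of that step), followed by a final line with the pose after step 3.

0 32/25 160/169 32/25 -1296/4225 -8 2 W
1 8/9 1 8/9 -5/9 -9 2 N
2 32/37 160/137 32/37 -3728/5069 -9 3 E
3 16/13 80/73 16/13 -456/949 -8 3 S
final -8 2 W

n=0: pose=(-8,2,W); sL=32/25, sR=160/169; mL=32/25, mR=-1296/4225; mL+mR=4112/4225 → advance +1; mR−mL=-6704/4225 → turn -1·90°
n=1: pose=(-9,2,N); sL=8/9, sR=1; mL=8/9, mR=-5/9; mL+mR=1/3 → advance +1; mR−mL=-13/9 → turn -1·90°
n=2: pose=(-9,3,E); sL=32/37, sR=160/137; mL=32/37, mR=-3728/5069; mL+mR=656/5069 → advance +1; mR−mL=-8112/5069 → turn -1·90°
n=3: pose=(-8,3,S); sL=16/13, sR=80/73; mL=16/13, mR=-456/949; mL+mR=712/949 → advance +1; mR−mL=-1624/949 → turn -1·90°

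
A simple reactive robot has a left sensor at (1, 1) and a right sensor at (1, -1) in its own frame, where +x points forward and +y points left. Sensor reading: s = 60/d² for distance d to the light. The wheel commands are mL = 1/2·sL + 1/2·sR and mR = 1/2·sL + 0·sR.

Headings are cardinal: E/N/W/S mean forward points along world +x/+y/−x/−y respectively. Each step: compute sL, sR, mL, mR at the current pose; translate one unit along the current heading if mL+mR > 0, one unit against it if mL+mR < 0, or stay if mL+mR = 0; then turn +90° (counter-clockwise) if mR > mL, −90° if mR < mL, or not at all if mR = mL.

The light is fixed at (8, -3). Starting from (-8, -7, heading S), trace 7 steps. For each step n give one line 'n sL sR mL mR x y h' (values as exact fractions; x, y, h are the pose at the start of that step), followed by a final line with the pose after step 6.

n=0: pose=(-8,-7,S); sL=6/25, sR=30/157; mL=846/3925, mR=3/25; mL+mR=1317/3925 → advance +1; mR−mL=-15/157 → turn -1·90°
n=1: pose=(-8,-8,W); sL=12/65, sR=12/61; mL=756/3965, mR=6/65; mL+mR=1122/3965 → advance +1; mR−mL=-6/61 → turn -1·90°
n=2: pose=(-9,-8,N); sL=3/17, sR=15/68; mL=27/136, mR=3/34; mL+mR=39/136 → advance +1; mR−mL=-15/136 → turn -1·90°
n=3: pose=(-9,-7,E); sL=12/53, sR=60/281; mL=3276/14893, mR=6/53; mL+mR=4962/14893 → advance +1; mR−mL=-30/281 → turn -1·90°
n=4: pose=(-8,-7,S); sL=6/25, sR=30/157; mL=846/3925, mR=3/25; mL+mR=1317/3925 → advance +1; mR−mL=-15/157 → turn -1·90°
n=5: pose=(-8,-8,W); sL=12/65, sR=12/61; mL=756/3965, mR=6/65; mL+mR=1122/3965 → advance +1; mR−mL=-6/61 → turn -1·90°
n=6: pose=(-9,-8,N); sL=3/17, sR=15/68; mL=27/136, mR=3/34; mL+mR=39/136 → advance +1; mR−mL=-15/136 → turn -1·90°

0 6/25 30/157 846/3925 3/25 -8 -7 S
1 12/65 12/61 756/3965 6/65 -8 -8 W
2 3/17 15/68 27/136 3/34 -9 -8 N
3 12/53 60/281 3276/14893 6/53 -9 -7 E
4 6/25 30/157 846/3925 3/25 -8 -7 S
5 12/65 12/61 756/3965 6/65 -8 -8 W
6 3/17 15/68 27/136 3/34 -9 -8 N
final -9 -7 E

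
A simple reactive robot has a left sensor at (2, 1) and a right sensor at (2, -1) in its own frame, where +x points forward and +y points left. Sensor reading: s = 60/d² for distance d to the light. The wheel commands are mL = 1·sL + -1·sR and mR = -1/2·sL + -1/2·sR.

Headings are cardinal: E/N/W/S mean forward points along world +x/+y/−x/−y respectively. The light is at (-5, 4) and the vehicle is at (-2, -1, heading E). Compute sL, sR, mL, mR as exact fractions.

left sensor world pos  = (0, 0); dL² = 41
right sensor world pos = (0, -2); dR² = 61
sL = 60/41 = 60/41
sR = 60/61 = 60/61
mL = 1·sL + -1·sR = 1200/2501
mR = -1/2·sL + -1/2·sR = -3060/2501

60/41 60/61 1200/2501 -3060/2501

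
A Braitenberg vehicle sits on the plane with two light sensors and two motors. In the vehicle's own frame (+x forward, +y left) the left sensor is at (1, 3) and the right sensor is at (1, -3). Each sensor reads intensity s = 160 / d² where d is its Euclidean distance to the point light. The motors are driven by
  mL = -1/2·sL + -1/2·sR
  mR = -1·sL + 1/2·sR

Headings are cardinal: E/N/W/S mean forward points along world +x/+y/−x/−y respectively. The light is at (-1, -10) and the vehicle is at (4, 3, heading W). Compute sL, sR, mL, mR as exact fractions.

left sensor world pos  = (3, 0); dL² = 116
right sensor world pos = (3, 6); dR² = 272
sL = 160/116 = 40/29
sR = 160/272 = 10/17
mL = -1/2·sL + -1/2·sR = -485/493
mR = -1·sL + 1/2·sR = -535/493

40/29 10/17 -485/493 -535/493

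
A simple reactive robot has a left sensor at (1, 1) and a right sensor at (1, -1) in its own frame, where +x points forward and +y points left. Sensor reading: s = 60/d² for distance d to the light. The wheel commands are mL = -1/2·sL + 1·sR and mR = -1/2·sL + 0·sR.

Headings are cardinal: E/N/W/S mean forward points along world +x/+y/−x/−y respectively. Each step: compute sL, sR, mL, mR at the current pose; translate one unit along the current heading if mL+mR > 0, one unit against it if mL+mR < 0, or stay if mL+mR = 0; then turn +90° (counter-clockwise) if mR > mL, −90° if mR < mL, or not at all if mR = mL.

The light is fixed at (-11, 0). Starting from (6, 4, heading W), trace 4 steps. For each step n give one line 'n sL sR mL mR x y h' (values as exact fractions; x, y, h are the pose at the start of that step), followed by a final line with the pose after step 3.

0 12/53 60/281 1494/14893 -6/53 6 4 W
1 30/157 30/193 1815/30301 -15/157 7 4 N
2 60/377 12/73 2334/27521 -30/377 7 3 E
3 15/101 15/82 450/4141 -15/202 8 3 S
final 8 2 W

n=0: pose=(6,4,W); sL=12/53, sR=60/281; mL=1494/14893, mR=-6/53; mL+mR=-192/14893 → advance -1; mR−mL=-60/281 → turn -1·90°
n=1: pose=(7,4,N); sL=30/157, sR=30/193; mL=1815/30301, mR=-15/157; mL+mR=-1080/30301 → advance -1; mR−mL=-30/193 → turn -1·90°
n=2: pose=(7,3,E); sL=60/377, sR=12/73; mL=2334/27521, mR=-30/377; mL+mR=144/27521 → advance +1; mR−mL=-12/73 → turn -1·90°
n=3: pose=(8,3,S); sL=15/101, sR=15/82; mL=450/4141, mR=-15/202; mL+mR=285/8282 → advance +1; mR−mL=-15/82 → turn -1·90°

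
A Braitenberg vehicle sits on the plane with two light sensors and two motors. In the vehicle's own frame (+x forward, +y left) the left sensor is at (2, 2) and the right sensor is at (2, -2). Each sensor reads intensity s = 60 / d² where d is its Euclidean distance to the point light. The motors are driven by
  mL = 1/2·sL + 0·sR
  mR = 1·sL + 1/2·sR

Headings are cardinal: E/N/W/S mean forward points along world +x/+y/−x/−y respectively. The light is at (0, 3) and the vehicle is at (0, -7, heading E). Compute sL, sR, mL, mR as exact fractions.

15/17 15/37 15/34 1365/1258

left sensor world pos  = (2, -5); dL² = 68
right sensor world pos = (2, -9); dR² = 148
sL = 60/68 = 15/17
sR = 60/148 = 15/37
mL = 1/2·sL + 0·sR = 15/34
mR = 1·sL + 1/2·sR = 1365/1258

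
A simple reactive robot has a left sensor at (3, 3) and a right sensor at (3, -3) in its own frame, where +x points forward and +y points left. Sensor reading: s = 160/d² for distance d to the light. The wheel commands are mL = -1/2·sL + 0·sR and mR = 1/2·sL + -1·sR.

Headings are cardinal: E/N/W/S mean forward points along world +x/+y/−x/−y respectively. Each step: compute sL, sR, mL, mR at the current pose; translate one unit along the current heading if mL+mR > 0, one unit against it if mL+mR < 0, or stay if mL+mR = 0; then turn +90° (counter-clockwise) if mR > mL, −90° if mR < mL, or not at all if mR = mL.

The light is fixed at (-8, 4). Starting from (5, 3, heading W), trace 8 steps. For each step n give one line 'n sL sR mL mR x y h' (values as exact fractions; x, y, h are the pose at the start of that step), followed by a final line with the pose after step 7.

0 40/29 20/13 -20/29 -320/377 5 3 W
1 32/25 160/293 -16/25 688/7325 6 3 N
2 80/73 80/61 -40/73 -3400/4453 6 2 W
3 32/29 32/65 -16/29 112/1885 7 2 N
4 8/9 10/9 -4/9 -2/3 7 1 W
5 160/169 160/361 -80/169 1840/61009 8 1 N
6 80/109 16/17 -40/109 -1064/1853 8 0 W
7 160/197 160/401 -80/197 560/78997 9 0 N
final 9 -1 W

n=0: pose=(5,3,W); sL=40/29, sR=20/13; mL=-20/29, mR=-320/377; mL+mR=-20/13 → advance -1; mR−mL=-60/377 → turn -1·90°
n=1: pose=(6,3,N); sL=32/25, sR=160/293; mL=-16/25, mR=688/7325; mL+mR=-160/293 → advance -1; mR−mL=5376/7325 → turn +1·90°
n=2: pose=(6,2,W); sL=80/73, sR=80/61; mL=-40/73, mR=-3400/4453; mL+mR=-80/61 → advance -1; mR−mL=-960/4453 → turn -1·90°
n=3: pose=(7,2,N); sL=32/29, sR=32/65; mL=-16/29, mR=112/1885; mL+mR=-32/65 → advance -1; mR−mL=1152/1885 → turn +1·90°
n=4: pose=(7,1,W); sL=8/9, sR=10/9; mL=-4/9, mR=-2/3; mL+mR=-10/9 → advance -1; mR−mL=-2/9 → turn -1·90°
n=5: pose=(8,1,N); sL=160/169, sR=160/361; mL=-80/169, mR=1840/61009; mL+mR=-160/361 → advance -1; mR−mL=30720/61009 → turn +1·90°
n=6: pose=(8,0,W); sL=80/109, sR=16/17; mL=-40/109, mR=-1064/1853; mL+mR=-16/17 → advance -1; mR−mL=-384/1853 → turn -1·90°
n=7: pose=(9,0,N); sL=160/197, sR=160/401; mL=-80/197, mR=560/78997; mL+mR=-160/401 → advance -1; mR−mL=32640/78997 → turn +1·90°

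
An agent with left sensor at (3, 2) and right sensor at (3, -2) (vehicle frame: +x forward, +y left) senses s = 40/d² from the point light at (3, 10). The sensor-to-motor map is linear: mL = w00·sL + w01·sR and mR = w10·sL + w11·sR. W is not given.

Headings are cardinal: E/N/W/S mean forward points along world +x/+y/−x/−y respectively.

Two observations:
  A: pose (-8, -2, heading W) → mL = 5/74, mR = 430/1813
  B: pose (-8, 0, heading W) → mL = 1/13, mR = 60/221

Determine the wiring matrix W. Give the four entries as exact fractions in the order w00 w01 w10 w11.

0 1/2 1 1

obs A: pose=(-8,-2,W) → sL=5/49, sR=5/37, mL=5/74, mR=430/1813
obs B: pose=(-8,0,W) → sL=2/17, sR=2/13, mL=1/13, mR=60/221
sensor matrix S = [[5/49, 5/37], [2/17, 2/13]]; det S = -80/400673
solve [mL_A; mL_B] = S·[w00; w01] and [mR_A; mR_B] = S·[w10; w11]:
  w00 = 0, w01 = 1/2, w10 = 1, w11 = 1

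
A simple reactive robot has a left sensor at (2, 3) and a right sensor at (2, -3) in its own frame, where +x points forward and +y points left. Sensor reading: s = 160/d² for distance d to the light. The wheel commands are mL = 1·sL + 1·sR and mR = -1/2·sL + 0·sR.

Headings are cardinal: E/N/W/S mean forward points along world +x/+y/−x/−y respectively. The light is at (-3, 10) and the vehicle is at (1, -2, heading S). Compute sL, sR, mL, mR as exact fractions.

32/49 160/197 14144/9653 -16/49

left sensor world pos  = (4, -4); dL² = 245
right sensor world pos = (-2, -4); dR² = 197
sL = 160/245 = 32/49
sR = 160/197 = 160/197
mL = 1·sL + 1·sR = 14144/9653
mR = -1/2·sL + 0·sR = -16/49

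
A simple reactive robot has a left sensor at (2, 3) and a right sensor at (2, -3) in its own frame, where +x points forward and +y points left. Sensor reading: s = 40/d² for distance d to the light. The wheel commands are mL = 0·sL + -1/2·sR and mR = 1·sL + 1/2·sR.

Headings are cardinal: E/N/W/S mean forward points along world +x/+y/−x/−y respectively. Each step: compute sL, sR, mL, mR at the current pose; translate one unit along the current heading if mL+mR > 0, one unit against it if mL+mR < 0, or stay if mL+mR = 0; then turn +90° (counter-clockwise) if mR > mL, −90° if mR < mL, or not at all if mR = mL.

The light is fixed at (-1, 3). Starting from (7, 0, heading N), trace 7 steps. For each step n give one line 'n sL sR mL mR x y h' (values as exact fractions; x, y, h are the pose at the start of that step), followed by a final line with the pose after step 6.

0 20/13 20/61 -10/61 1350/793 7 0 N
1 40/61 40/37 -20/37 2700/2257 7 1 W
2 10/29 5/4 -5/8 225/232 6 1 S
3 40/81 40/117 -20/117 700/1053 6 0 E
4 20/13 20/61 -10/61 1350/793 7 0 N
5 40/61 40/37 -20/37 2700/2257 7 1 W
6 10/29 5/4 -5/8 225/232 6 1 S
final 6 0 E

n=0: pose=(7,0,N); sL=20/13, sR=20/61; mL=-10/61, mR=1350/793; mL+mR=20/13 → advance +1; mR−mL=1480/793 → turn +1·90°
n=1: pose=(7,1,W); sL=40/61, sR=40/37; mL=-20/37, mR=2700/2257; mL+mR=40/61 → advance +1; mR−mL=3920/2257 → turn +1·90°
n=2: pose=(6,1,S); sL=10/29, sR=5/4; mL=-5/8, mR=225/232; mL+mR=10/29 → advance +1; mR−mL=185/116 → turn +1·90°
n=3: pose=(6,0,E); sL=40/81, sR=40/117; mL=-20/117, mR=700/1053; mL+mR=40/81 → advance +1; mR−mL=880/1053 → turn +1·90°
n=4: pose=(7,0,N); sL=20/13, sR=20/61; mL=-10/61, mR=1350/793; mL+mR=20/13 → advance +1; mR−mL=1480/793 → turn +1·90°
n=5: pose=(7,1,W); sL=40/61, sR=40/37; mL=-20/37, mR=2700/2257; mL+mR=40/61 → advance +1; mR−mL=3920/2257 → turn +1·90°
n=6: pose=(6,1,S); sL=10/29, sR=5/4; mL=-5/8, mR=225/232; mL+mR=10/29 → advance +1; mR−mL=185/116 → turn +1·90°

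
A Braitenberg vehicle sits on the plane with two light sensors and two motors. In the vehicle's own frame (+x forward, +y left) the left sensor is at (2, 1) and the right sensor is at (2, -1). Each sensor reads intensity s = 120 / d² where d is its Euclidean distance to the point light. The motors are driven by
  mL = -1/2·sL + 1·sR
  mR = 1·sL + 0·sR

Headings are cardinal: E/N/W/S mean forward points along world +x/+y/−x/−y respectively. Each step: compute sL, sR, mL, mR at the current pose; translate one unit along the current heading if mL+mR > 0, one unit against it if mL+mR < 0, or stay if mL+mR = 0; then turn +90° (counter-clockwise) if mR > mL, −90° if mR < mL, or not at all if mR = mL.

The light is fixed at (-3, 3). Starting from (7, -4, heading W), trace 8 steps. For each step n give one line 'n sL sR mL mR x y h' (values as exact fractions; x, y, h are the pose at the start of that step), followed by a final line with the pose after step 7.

0 15/16 6/5 117/160 15/16 7 -4 W
1 120/181 24/29 2604/5249 120/181 6 -4 S
2 12/17 60/101 414/1717 12/17 6 -5 E
3 40/39 120/157 1540/6123 40/39 7 -5 N
4 15/16 6/5 117/160 15/16 7 -4 W
5 120/181 24/29 2604/5249 120/181 6 -4 S
6 12/17 60/101 414/1717 12/17 6 -5 E
7 40/39 120/157 1540/6123 40/39 7 -5 N
final 7 -4 W

n=0: pose=(7,-4,W); sL=15/16, sR=6/5; mL=117/160, mR=15/16; mL+mR=267/160 → advance +1; mR−mL=33/160 → turn +1·90°
n=1: pose=(6,-4,S); sL=120/181, sR=24/29; mL=2604/5249, mR=120/181; mL+mR=6084/5249 → advance +1; mR−mL=876/5249 → turn +1·90°
n=2: pose=(6,-5,E); sL=12/17, sR=60/101; mL=414/1717, mR=12/17; mL+mR=1626/1717 → advance +1; mR−mL=798/1717 → turn +1·90°
n=3: pose=(7,-5,N); sL=40/39, sR=120/157; mL=1540/6123, mR=40/39; mL+mR=7820/6123 → advance +1; mR−mL=1580/2041 → turn +1·90°
n=4: pose=(7,-4,W); sL=15/16, sR=6/5; mL=117/160, mR=15/16; mL+mR=267/160 → advance +1; mR−mL=33/160 → turn +1·90°
n=5: pose=(6,-4,S); sL=120/181, sR=24/29; mL=2604/5249, mR=120/181; mL+mR=6084/5249 → advance +1; mR−mL=876/5249 → turn +1·90°
n=6: pose=(6,-5,E); sL=12/17, sR=60/101; mL=414/1717, mR=12/17; mL+mR=1626/1717 → advance +1; mR−mL=798/1717 → turn +1·90°
n=7: pose=(7,-5,N); sL=40/39, sR=120/157; mL=1540/6123, mR=40/39; mL+mR=7820/6123 → advance +1; mR−mL=1580/2041 → turn +1·90°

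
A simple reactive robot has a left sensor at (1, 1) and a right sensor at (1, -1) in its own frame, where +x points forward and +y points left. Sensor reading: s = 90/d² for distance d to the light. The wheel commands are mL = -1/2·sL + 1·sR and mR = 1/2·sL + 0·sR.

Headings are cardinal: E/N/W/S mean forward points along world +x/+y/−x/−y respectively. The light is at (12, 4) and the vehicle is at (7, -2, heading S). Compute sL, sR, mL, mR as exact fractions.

left sensor world pos  = (8, -3); dL² = 65
right sensor world pos = (6, -3); dR² = 85
sL = 90/65 = 18/13
sR = 90/85 = 18/17
mL = -1/2·sL + 1·sR = 81/221
mR = 1/2·sL + 0·sR = 9/13

18/13 18/17 81/221 9/13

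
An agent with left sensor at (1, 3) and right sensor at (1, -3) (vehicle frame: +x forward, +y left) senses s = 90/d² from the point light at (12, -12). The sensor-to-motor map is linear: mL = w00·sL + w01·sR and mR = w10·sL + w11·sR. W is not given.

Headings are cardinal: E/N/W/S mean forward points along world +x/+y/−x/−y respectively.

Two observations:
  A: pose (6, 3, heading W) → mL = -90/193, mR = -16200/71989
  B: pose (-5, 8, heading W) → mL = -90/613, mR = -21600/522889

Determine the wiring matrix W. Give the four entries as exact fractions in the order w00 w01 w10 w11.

-1 0 -1 1

obs A: pose=(6,3,W) → sL=90/193, sR=90/373, mL=-90/193, mR=-16200/71989
obs B: pose=(-5,8,W) → sL=90/613, sR=90/853, mL=-90/613, mR=-21600/522889
sensor matrix S = [[90/193, 90/373], [90/613, 90/853]]; det S = 518562000/37642256221
solve [mL_A; mL_B] = S·[w00; w01] and [mR_A; mR_B] = S·[w10; w11]:
  w00 = -1, w01 = 0, w10 = -1, w11 = 1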